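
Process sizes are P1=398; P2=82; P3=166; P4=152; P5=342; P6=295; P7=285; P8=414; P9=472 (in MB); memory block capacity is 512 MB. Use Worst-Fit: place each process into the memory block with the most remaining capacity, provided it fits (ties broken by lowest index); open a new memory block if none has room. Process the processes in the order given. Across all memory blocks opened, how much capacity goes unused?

978

P1 (398 MB) → memory block 1 (remaining 114 MB)
P2 (82 MB) → memory block 1 (remaining 32 MB)
P3 (166 MB) → memory block 2 (remaining 346 MB)
P4 (152 MB) → memory block 2 (remaining 194 MB)
P5 (342 MB) → memory block 3 (remaining 170 MB)
P6 (295 MB) → memory block 4 (remaining 217 MB)
P7 (285 MB) → memory block 5 (remaining 227 MB)
P8 (414 MB) → memory block 6 (remaining 98 MB)
P9 (472 MB) → memory block 7 (remaining 40 MB)
7 memory blocks × 512 MB = 3584 MB; used 2606 MB; unused 978 MB.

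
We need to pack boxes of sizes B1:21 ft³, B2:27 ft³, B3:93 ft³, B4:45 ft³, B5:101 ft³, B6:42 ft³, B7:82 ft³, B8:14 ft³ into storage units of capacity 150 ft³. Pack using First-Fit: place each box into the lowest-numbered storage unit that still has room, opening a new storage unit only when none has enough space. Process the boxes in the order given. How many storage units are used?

3

storage unit 1: place B1 (21 ft³), 129 ft³ left
storage unit 1: place B2 (27 ft³), 102 ft³ left
storage unit 1: place B3 (93 ft³), 9 ft³ left
storage unit 2: place B4 (45 ft³), 105 ft³ left
storage unit 2: place B5 (101 ft³), 4 ft³ left
storage unit 3: place B6 (42 ft³), 108 ft³ left
storage unit 3: place B7 (82 ft³), 26 ft³ left
storage unit 3: place B8 (14 ft³), 12 ft³ left
Final storage units: [21,27,93] [45,101] [42,82,14].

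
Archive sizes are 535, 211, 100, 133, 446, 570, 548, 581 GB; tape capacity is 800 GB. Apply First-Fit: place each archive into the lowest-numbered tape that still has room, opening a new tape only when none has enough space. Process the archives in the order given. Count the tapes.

Put 535 GB in tape 1; 265 GB remain.
Put 211 GB in tape 1; 54 GB remain.
Put 100 GB in tape 2; 700 GB remain.
Put 133 GB in tape 2; 567 GB remain.
Put 446 GB in tape 2; 121 GB remain.
Put 570 GB in tape 3; 230 GB remain.
Put 548 GB in tape 4; 252 GB remain.
Put 581 GB in tape 5; 219 GB remain.

5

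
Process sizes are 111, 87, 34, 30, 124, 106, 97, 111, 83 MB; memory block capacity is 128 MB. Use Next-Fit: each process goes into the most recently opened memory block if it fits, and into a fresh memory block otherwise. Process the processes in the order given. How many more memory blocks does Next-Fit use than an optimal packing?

Next-Fit: [111] [87,34] [30] [124] [106] [97] [111] [83] → 8 memory blocks.
Total size 783 MB; any packing needs at least ⌈783/128⌉ = 7 memory blocks.
An optimal packing achieves that bound: [124] [111] [111] [106] [97,30] [87,34] [83] → 7 memory blocks.
Excess: 8 − 7 = 1.

1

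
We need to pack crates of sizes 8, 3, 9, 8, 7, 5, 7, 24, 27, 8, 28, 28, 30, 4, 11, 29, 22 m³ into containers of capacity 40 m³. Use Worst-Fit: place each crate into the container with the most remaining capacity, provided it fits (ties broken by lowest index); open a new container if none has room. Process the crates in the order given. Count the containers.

8

Put 8 m³ in container 1; 32 m³ remain.
Put 3 m³ in container 1; 29 m³ remain.
Put 9 m³ in container 1; 20 m³ remain.
Put 8 m³ in container 1; 12 m³ remain.
Put 7 m³ in container 1; 5 m³ remain.
Put 5 m³ in container 1; 0 m³ remain.
Put 7 m³ in container 2; 33 m³ remain.
Put 24 m³ in container 2; 9 m³ remain.
Put 27 m³ in container 3; 13 m³ remain.
Put 8 m³ in container 3; 5 m³ remain.
Put 28 m³ in container 4; 12 m³ remain.
Put 28 m³ in container 5; 12 m³ remain.
Put 30 m³ in container 6; 10 m³ remain.
Put 4 m³ in container 4; 8 m³ remain.
Put 11 m³ in container 5; 1 m³ remain.
Put 29 m³ in container 7; 11 m³ remain.
Put 22 m³ in container 8; 18 m³ remain.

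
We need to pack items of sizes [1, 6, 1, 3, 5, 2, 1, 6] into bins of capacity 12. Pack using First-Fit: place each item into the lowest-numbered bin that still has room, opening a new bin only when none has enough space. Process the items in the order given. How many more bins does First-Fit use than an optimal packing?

First-Fit: [1,6,1,3,1] [5,2] [6] → 3 bins.
Total size 25; any packing needs at least ⌈25/12⌉ = 3 bins.
So 3 is already optimal.

0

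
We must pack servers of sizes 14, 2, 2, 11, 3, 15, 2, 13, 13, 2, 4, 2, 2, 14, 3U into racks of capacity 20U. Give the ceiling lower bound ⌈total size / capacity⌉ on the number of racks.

6 racks

Total size = 14 + 2 + 2 + 11 + 3 + 15 + 2 + 13 + 13 + 2 + 4 + 2 + 2 + 14 + 3 = 102U.
⌈102 / 20⌉ = 6.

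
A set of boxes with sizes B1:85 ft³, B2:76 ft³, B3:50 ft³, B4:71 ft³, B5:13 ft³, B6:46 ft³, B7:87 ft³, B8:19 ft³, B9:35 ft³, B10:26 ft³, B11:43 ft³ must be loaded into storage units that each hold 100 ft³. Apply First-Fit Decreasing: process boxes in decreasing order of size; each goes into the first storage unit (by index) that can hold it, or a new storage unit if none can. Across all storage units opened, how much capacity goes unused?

Sorted descending: 87, 85, 76, 71, 50, 46, 43, 35, 26, 19, 13.
Put 87 ft³ in storage unit 1; 13 ft³ remain.
Put 85 ft³ in storage unit 2; 15 ft³ remain.
Put 76 ft³ in storage unit 3; 24 ft³ remain.
Put 71 ft³ in storage unit 4; 29 ft³ remain.
Put 50 ft³ in storage unit 5; 50 ft³ remain.
Put 46 ft³ in storage unit 5; 4 ft³ remain.
Put 43 ft³ in storage unit 6; 57 ft³ remain.
Put 35 ft³ in storage unit 6; 22 ft³ remain.
Put 26 ft³ in storage unit 4; 3 ft³ remain.
Put 19 ft³ in storage unit 3; 5 ft³ remain.
Put 13 ft³ in storage unit 1; 0 ft³ remain.
6 storage units × 100 ft³ = 600 ft³; used 551 ft³; unused 49 ft³.

49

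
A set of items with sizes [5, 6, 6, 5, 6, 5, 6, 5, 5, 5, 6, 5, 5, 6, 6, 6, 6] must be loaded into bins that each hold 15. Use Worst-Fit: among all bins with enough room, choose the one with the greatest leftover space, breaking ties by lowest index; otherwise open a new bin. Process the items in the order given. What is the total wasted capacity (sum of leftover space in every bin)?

26

bin 1: place 5, 10 left
bin 1: place 6, 4 left
bin 2: place 6, 9 left
bin 2: place 5, 4 left
bin 3: place 6, 9 left
bin 3: place 5, 4 left
bin 4: place 6, 9 left
bin 4: place 5, 4 left
bin 5: place 5, 10 left
bin 5: place 5, 5 left
bin 6: place 6, 9 left
bin 6: place 5, 4 left
bin 5: place 5, 0 left
bin 7: place 6, 9 left
bin 7: place 6, 3 left
bin 8: place 6, 9 left
bin 8: place 6, 3 left
8 bins × 15 = 120; used 94; unused 26.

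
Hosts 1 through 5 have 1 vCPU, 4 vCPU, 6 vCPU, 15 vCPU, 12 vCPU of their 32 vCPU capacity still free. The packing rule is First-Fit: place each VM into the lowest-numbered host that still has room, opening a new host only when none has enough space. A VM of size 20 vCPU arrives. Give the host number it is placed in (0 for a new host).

0

No host has ≥ 20 vCPU free, so a new host is opened.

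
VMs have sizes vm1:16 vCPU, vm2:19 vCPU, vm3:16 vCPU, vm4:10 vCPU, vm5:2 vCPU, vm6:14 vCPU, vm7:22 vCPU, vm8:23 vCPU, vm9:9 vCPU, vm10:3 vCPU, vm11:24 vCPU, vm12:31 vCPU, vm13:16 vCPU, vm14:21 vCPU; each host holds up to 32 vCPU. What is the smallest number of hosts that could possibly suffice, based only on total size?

8

Total size = 16 + 19 + 16 + 10 + 2 + 14 + 22 + 23 + 9 + 3 + 24 + 31 + 16 + 21 = 226 vCPU.
⌈226 / 32⌉ = 8.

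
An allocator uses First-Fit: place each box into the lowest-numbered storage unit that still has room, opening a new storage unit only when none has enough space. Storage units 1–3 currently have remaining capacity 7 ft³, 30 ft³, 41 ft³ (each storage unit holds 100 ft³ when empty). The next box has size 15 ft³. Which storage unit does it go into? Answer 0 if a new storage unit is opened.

Storage units with room: storage unit 2 (30 ft³), storage unit 3 (41 ft³).
The first with room is storage unit 2.

2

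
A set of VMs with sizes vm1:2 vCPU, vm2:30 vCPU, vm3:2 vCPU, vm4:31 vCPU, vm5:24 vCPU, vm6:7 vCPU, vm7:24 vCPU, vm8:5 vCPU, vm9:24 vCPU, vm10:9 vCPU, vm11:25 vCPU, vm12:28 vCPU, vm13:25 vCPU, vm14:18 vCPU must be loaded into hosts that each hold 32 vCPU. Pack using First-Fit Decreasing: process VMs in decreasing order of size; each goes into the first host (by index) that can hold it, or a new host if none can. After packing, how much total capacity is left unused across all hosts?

34

Sorted descending: 31, 30, 28, 25, 25, 24, 24, 24, 18, 9, 7, 5, 2, 2.
Put 31 vCPU in host 1; 1 vCPU remain.
Put 30 vCPU in host 2; 2 vCPU remain.
Put 28 vCPU in host 3; 4 vCPU remain.
Put 25 vCPU in host 4; 7 vCPU remain.
Put 25 vCPU in host 5; 7 vCPU remain.
Put 24 vCPU in host 6; 8 vCPU remain.
Put 24 vCPU in host 7; 8 vCPU remain.
Put 24 vCPU in host 8; 8 vCPU remain.
Put 18 vCPU in host 9; 14 vCPU remain.
Put 9 vCPU in host 9; 5 vCPU remain.
Put 7 vCPU in host 4; 0 vCPU remain.
Put 5 vCPU in host 5; 2 vCPU remain.
Put 2 vCPU in host 2; 0 vCPU remain.
Put 2 vCPU in host 3; 2 vCPU remain.
9 hosts × 32 vCPU = 288 vCPU; used 254 vCPU; unused 34 vCPU.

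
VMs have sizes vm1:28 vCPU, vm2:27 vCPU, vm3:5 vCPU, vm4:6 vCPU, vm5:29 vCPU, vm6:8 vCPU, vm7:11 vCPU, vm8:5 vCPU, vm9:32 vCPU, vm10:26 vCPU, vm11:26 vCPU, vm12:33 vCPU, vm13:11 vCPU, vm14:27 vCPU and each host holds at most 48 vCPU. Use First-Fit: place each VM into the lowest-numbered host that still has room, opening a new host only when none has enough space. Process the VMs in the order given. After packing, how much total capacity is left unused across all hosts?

Put vm1 (28 vCPU) in host 1; 20 vCPU remain.
Put vm2 (27 vCPU) in host 2; 21 vCPU remain.
Put vm3 (5 vCPU) in host 1; 15 vCPU remain.
Put vm4 (6 vCPU) in host 1; 9 vCPU remain.
Put vm5 (29 vCPU) in host 3; 19 vCPU remain.
Put vm6 (8 vCPU) in host 1; 1 vCPU remain.
Put vm7 (11 vCPU) in host 2; 10 vCPU remain.
Put vm8 (5 vCPU) in host 2; 5 vCPU remain.
Put vm9 (32 vCPU) in host 4; 16 vCPU remain.
Put vm10 (26 vCPU) in host 5; 22 vCPU remain.
Put vm11 (26 vCPU) in host 6; 22 vCPU remain.
Put vm12 (33 vCPU) in host 7; 15 vCPU remain.
Put vm13 (11 vCPU) in host 3; 8 vCPU remain.
Put vm14 (27 vCPU) in host 8; 21 vCPU remain.
8 hosts × 48 vCPU = 384 vCPU; used 274 vCPU; unused 110 vCPU.

110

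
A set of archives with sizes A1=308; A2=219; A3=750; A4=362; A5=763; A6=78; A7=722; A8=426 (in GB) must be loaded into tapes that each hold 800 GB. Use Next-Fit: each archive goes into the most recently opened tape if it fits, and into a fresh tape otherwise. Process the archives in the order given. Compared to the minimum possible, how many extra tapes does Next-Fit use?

Next-Fit: [308,219] [750] [362] [763] [78,722] [426] → 6 tapes.
Total size 3628 GB; any packing needs at least ⌈3628/800⌉ = 5 tapes.
An optimal packing achieves that bound: [763] [750] [722,78] [426,362] [308,219] → 5 tapes.
Excess: 6 − 5 = 1.

1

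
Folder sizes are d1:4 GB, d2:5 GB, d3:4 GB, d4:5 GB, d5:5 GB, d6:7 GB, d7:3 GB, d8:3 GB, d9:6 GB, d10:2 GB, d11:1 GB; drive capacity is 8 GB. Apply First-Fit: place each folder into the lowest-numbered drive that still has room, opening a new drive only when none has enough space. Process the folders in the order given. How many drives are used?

drive 1: place d1 (4 GB), 4 GB left
drive 2: place d2 (5 GB), 3 GB left
drive 1: place d3 (4 GB), 0 GB left
drive 3: place d4 (5 GB), 3 GB left
drive 4: place d5 (5 GB), 3 GB left
drive 5: place d6 (7 GB), 1 GB left
drive 2: place d7 (3 GB), 0 GB left
drive 3: place d8 (3 GB), 0 GB left
drive 6: place d9 (6 GB), 2 GB left
drive 4: place d10 (2 GB), 1 GB left
drive 4: place d11 (1 GB), 0 GB left
Final drives: [4,4] [5,3] [5,3] [5,2,1] [7] [6].

6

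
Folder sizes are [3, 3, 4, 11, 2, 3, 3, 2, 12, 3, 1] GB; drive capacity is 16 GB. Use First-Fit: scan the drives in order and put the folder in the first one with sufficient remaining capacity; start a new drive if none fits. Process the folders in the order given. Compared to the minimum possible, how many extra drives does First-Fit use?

0

First-Fit: [3,3,4,2,3,1] [11,3,2] [12,3] → 3 drives.
Total size 47 GB; any packing needs at least ⌈47/16⌉ = 3 drives.
So 3 is already optimal.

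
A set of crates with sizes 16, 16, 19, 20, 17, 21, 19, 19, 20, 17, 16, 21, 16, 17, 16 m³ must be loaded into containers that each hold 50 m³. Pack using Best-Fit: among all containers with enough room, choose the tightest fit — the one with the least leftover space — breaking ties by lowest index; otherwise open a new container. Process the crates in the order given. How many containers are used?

container 1: place 16 m³, 34 m³ left
container 1: place 16 m³, 18 m³ left
container 2: place 19 m³, 31 m³ left
container 2: place 20 m³, 11 m³ left
container 1: place 17 m³, 1 m³ left
container 3: place 21 m³, 29 m³ left
container 3: place 19 m³, 10 m³ left
container 4: place 19 m³, 31 m³ left
container 4: place 20 m³, 11 m³ left
container 5: place 17 m³, 33 m³ left
container 5: place 16 m³, 17 m³ left
container 6: place 21 m³, 29 m³ left
container 5: place 16 m³, 1 m³ left
container 6: place 17 m³, 12 m³ left
container 7: place 16 m³, 34 m³ left

7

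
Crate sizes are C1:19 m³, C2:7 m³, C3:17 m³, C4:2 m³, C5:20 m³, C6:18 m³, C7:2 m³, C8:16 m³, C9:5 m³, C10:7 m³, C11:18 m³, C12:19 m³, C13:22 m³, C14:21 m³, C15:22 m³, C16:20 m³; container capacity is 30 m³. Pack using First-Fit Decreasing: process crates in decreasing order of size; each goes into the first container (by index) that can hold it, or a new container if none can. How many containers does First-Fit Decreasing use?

11

Sorted descending: 22, 22, 21, 20, 20, 19, 19, 18, 18, 17, 16, 7, 7, 5, 2, 2.
22 m³ → container 1 (remaining 8 m³)
22 m³ → container 2 (remaining 8 m³)
21 m³ → container 3 (remaining 9 m³)
20 m³ → container 4 (remaining 10 m³)
20 m³ → container 5 (remaining 10 m³)
19 m³ → container 6 (remaining 11 m³)
19 m³ → container 7 (remaining 11 m³)
18 m³ → container 8 (remaining 12 m³)
18 m³ → container 9 (remaining 12 m³)
17 m³ → container 10 (remaining 13 m³)
16 m³ → container 11 (remaining 14 m³)
7 m³ → container 1 (remaining 1 m³)
7 m³ → container 2 (remaining 1 m³)
5 m³ → container 3 (remaining 4 m³)
2 m³ → container 3 (remaining 2 m³)
2 m³ → container 3 (remaining 0 m³)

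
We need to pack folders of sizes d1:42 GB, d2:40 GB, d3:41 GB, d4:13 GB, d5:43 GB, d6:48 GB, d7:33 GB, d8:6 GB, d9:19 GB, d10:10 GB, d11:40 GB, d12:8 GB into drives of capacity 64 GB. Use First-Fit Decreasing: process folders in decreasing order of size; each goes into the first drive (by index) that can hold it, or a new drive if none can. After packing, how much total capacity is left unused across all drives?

105

Sorted descending: 48, 43, 42, 41, 40, 40, 33, 19, 13, 10, 8, 6.
Put 48 GB in drive 1; 16 GB remain.
Put 43 GB in drive 2; 21 GB remain.
Put 42 GB in drive 3; 22 GB remain.
Put 41 GB in drive 4; 23 GB remain.
Put 40 GB in drive 5; 24 GB remain.
Put 40 GB in drive 6; 24 GB remain.
Put 33 GB in drive 7; 31 GB remain.
Put 19 GB in drive 2; 2 GB remain.
Put 13 GB in drive 1; 3 GB remain.
Put 10 GB in drive 3; 12 GB remain.
Put 8 GB in drive 3; 4 GB remain.
Put 6 GB in drive 4; 17 GB remain.
7 drives × 64 GB = 448 GB; used 343 GB; unused 105 GB.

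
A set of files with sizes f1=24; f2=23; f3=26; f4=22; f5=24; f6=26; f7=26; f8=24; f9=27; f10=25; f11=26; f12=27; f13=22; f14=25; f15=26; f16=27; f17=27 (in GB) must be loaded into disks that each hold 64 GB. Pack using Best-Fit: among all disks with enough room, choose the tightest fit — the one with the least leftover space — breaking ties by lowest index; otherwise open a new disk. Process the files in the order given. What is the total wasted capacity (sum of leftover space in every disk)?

Put f1 (24 GB) in disk 1; 40 GB remain.
Put f2 (23 GB) in disk 1; 17 GB remain.
Put f3 (26 GB) in disk 2; 38 GB remain.
Put f4 (22 GB) in disk 2; 16 GB remain.
Put f5 (24 GB) in disk 3; 40 GB remain.
Put f6 (26 GB) in disk 3; 14 GB remain.
Put f7 (26 GB) in disk 4; 38 GB remain.
Put f8 (24 GB) in disk 4; 14 GB remain.
Put f9 (27 GB) in disk 5; 37 GB remain.
Put f10 (25 GB) in disk 5; 12 GB remain.
Put f11 (26 GB) in disk 6; 38 GB remain.
Put f12 (27 GB) in disk 6; 11 GB remain.
Put f13 (22 GB) in disk 7; 42 GB remain.
Put f14 (25 GB) in disk 7; 17 GB remain.
Put f15 (26 GB) in disk 8; 38 GB remain.
Put f16 (27 GB) in disk 8; 11 GB remain.
Put f17 (27 GB) in disk 9; 37 GB remain.
9 disks × 64 GB = 576 GB; used 427 GB; unused 149 GB.

149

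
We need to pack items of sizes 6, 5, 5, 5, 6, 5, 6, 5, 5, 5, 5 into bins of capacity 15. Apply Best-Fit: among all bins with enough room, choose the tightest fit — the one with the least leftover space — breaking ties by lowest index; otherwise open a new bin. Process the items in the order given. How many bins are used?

5 bins

6 → bin 1 (remaining 9)
5 → bin 1 (remaining 4)
5 → bin 2 (remaining 10)
5 → bin 2 (remaining 5)
6 → bin 3 (remaining 9)
5 → bin 2 (remaining 0)
6 → bin 3 (remaining 3)
5 → bin 4 (remaining 10)
5 → bin 4 (remaining 5)
5 → bin 4 (remaining 0)
5 → bin 5 (remaining 10)
Final bins: [6,5] [5,5,5] [6,6] [5,5,5] [5].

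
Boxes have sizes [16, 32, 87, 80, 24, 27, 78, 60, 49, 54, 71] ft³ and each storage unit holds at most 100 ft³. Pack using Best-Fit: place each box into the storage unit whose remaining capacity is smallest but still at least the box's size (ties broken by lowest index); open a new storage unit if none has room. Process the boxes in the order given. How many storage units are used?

16 ft³ → storage unit 1 (remaining 84 ft³)
32 ft³ → storage unit 1 (remaining 52 ft³)
87 ft³ → storage unit 2 (remaining 13 ft³)
80 ft³ → storage unit 3 (remaining 20 ft³)
24 ft³ → storage unit 1 (remaining 28 ft³)
27 ft³ → storage unit 1 (remaining 1 ft³)
78 ft³ → storage unit 4 (remaining 22 ft³)
60 ft³ → storage unit 5 (remaining 40 ft³)
49 ft³ → storage unit 6 (remaining 51 ft³)
54 ft³ → storage unit 7 (remaining 46 ft³)
71 ft³ → storage unit 8 (remaining 29 ft³)
Final storage units: [16,32,24,27] [87] [80] [78] [60] [49] [54] [71].

8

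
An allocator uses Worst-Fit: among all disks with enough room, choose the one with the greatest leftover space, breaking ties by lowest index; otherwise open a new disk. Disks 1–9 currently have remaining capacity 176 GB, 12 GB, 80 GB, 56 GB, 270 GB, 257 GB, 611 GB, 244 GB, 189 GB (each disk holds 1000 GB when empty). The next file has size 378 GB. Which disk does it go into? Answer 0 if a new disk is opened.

Disks with room: disk 7 (611 GB).
Most room is disk 7 with 611 GB free.

7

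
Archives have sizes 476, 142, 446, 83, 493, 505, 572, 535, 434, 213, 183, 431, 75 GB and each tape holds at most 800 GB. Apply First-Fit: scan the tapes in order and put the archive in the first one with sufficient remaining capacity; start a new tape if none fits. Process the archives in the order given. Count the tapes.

tape 1: place 476 GB, 324 GB left
tape 1: place 142 GB, 182 GB left
tape 2: place 446 GB, 354 GB left
tape 1: place 83 GB, 99 GB left
tape 3: place 493 GB, 307 GB left
tape 4: place 505 GB, 295 GB left
tape 5: place 572 GB, 228 GB left
tape 6: place 535 GB, 265 GB left
tape 7: place 434 GB, 366 GB left
tape 2: place 213 GB, 141 GB left
tape 3: place 183 GB, 124 GB left
tape 8: place 431 GB, 369 GB left
tape 1: place 75 GB, 24 GB left

8 tapes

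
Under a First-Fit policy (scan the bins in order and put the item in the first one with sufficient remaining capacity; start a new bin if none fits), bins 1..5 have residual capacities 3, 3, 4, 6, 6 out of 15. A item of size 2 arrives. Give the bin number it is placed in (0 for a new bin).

1

Bins with room: bin 1 (3), bin 2 (3), bin 3 (4), bin 4 (6), bin 5 (6).
The first with room is bin 1.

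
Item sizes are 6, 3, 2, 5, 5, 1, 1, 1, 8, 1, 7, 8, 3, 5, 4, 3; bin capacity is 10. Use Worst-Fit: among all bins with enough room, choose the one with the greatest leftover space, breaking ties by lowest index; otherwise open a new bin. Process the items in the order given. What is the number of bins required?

8 bins

6 → bin 1 (remaining 4)
3 → bin 1 (remaining 1)
2 → bin 2 (remaining 8)
5 → bin 2 (remaining 3)
5 → bin 3 (remaining 5)
1 → bin 3 (remaining 4)
1 → bin 3 (remaining 3)
1 → bin 2 (remaining 2)
8 → bin 4 (remaining 2)
1 → bin 3 (remaining 2)
7 → bin 5 (remaining 3)
8 → bin 6 (remaining 2)
3 → bin 5 (remaining 0)
5 → bin 7 (remaining 5)
4 → bin 7 (remaining 1)
3 → bin 8 (remaining 7)
Final bins: [6,3] [2,5,1] [5,1,1,1] [8] [7,3] [8] [5,4] [3].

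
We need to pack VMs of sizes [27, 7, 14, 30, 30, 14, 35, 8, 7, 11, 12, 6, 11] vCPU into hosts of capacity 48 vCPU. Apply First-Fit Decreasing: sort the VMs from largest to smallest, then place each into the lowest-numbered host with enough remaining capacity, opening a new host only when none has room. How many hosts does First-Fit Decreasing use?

5 hosts

Sorted descending: 35, 30, 30, 27, 14, 14, 12, 11, 11, 8, 7, 7, 6.
Put 35 vCPU in host 1; 13 vCPU remain.
Put 30 vCPU in host 2; 18 vCPU remain.
Put 30 vCPU in host 3; 18 vCPU remain.
Put 27 vCPU in host 4; 21 vCPU remain.
Put 14 vCPU in host 2; 4 vCPU remain.
Put 14 vCPU in host 3; 4 vCPU remain.
Put 12 vCPU in host 1; 1 vCPU remain.
Put 11 vCPU in host 4; 10 vCPU remain.
Put 11 vCPU in host 5; 37 vCPU remain.
Put 8 vCPU in host 4; 2 vCPU remain.
Put 7 vCPU in host 5; 30 vCPU remain.
Put 7 vCPU in host 5; 23 vCPU remain.
Put 6 vCPU in host 5; 17 vCPU remain.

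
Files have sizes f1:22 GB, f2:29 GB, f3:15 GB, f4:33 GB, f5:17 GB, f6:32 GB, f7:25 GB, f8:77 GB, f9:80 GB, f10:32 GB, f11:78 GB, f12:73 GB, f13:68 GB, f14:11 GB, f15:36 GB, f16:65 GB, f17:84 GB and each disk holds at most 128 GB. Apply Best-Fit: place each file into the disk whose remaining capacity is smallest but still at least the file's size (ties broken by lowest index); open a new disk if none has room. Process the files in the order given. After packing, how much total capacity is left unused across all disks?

Put f1 (22 GB) in disk 1; 106 GB remain.
Put f2 (29 GB) in disk 1; 77 GB remain.
Put f3 (15 GB) in disk 1; 62 GB remain.
Put f4 (33 GB) in disk 1; 29 GB remain.
Put f5 (17 GB) in disk 1; 12 GB remain.
Put f6 (32 GB) in disk 2; 96 GB remain.
Put f7 (25 GB) in disk 2; 71 GB remain.
Put f8 (77 GB) in disk 3; 51 GB remain.
Put f9 (80 GB) in disk 4; 48 GB remain.
Put f10 (32 GB) in disk 4; 16 GB remain.
Put f11 (78 GB) in disk 5; 50 GB remain.
Put f12 (73 GB) in disk 6; 55 GB remain.
Put f13 (68 GB) in disk 2; 3 GB remain.
Put f14 (11 GB) in disk 1; 1 GB remain.
Put f15 (36 GB) in disk 5; 14 GB remain.
Put f16 (65 GB) in disk 7; 63 GB remain.
Put f17 (84 GB) in disk 8; 44 GB remain.
8 disks × 128 GB = 1024 GB; used 777 GB; unused 247 GB.

247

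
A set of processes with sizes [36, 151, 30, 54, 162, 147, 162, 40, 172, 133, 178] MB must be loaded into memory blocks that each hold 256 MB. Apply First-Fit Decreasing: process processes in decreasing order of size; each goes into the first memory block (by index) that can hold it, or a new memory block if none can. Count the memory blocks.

Sorted descending: 178, 172, 162, 162, 151, 147, 133, 54, 40, 36, 30.
178 MB → memory block 1 (remaining 78 MB)
172 MB → memory block 2 (remaining 84 MB)
162 MB → memory block 3 (remaining 94 MB)
162 MB → memory block 4 (remaining 94 MB)
151 MB → memory block 5 (remaining 105 MB)
147 MB → memory block 6 (remaining 109 MB)
133 MB → memory block 7 (remaining 123 MB)
54 MB → memory block 1 (remaining 24 MB)
40 MB → memory block 2 (remaining 44 MB)
36 MB → memory block 2 (remaining 8 MB)
30 MB → memory block 3 (remaining 64 MB)
Final memory blocks: [178,54] [172,40,36] [162,30] [162] [151] [147] [133].

7 memory blocks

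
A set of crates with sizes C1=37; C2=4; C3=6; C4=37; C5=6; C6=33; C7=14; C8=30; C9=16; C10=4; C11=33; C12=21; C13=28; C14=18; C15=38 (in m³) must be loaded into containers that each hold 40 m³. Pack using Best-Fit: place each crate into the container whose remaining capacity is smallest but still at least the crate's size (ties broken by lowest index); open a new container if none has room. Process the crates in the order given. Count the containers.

10 containers

Put C1 (37 m³) in container 1; 3 m³ remain.
Put C2 (4 m³) in container 2; 36 m³ remain.
Put C3 (6 m³) in container 2; 30 m³ remain.
Put C4 (37 m³) in container 3; 3 m³ remain.
Put C5 (6 m³) in container 2; 24 m³ remain.
Put C6 (33 m³) in container 4; 7 m³ remain.
Put C7 (14 m³) in container 2; 10 m³ remain.
Put C8 (30 m³) in container 5; 10 m³ remain.
Put C9 (16 m³) in container 6; 24 m³ remain.
Put C10 (4 m³) in container 4; 3 m³ remain.
Put C11 (33 m³) in container 7; 7 m³ remain.
Put C12 (21 m³) in container 6; 3 m³ remain.
Put C13 (28 m³) in container 8; 12 m³ remain.
Put C14 (18 m³) in container 9; 22 m³ remain.
Put C15 (38 m³) in container 10; 2 m³ remain.
Final containers: [37] [4,6,6,14] [37] [33,4] [30] [16,21] [33] [28] [18] [38].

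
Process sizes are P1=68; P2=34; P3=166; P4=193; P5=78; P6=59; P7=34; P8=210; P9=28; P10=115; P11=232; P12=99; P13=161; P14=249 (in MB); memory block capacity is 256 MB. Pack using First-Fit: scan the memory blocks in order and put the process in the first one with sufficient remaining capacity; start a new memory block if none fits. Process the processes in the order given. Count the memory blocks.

P1 (68 MB) → memory block 1 (remaining 188 MB)
P2 (34 MB) → memory block 1 (remaining 154 MB)
P3 (166 MB) → memory block 2 (remaining 90 MB)
P4 (193 MB) → memory block 3 (remaining 63 MB)
P5 (78 MB) → memory block 1 (remaining 76 MB)
P6 (59 MB) → memory block 1 (remaining 17 MB)
P7 (34 MB) → memory block 2 (remaining 56 MB)
P8 (210 MB) → memory block 4 (remaining 46 MB)
P9 (28 MB) → memory block 2 (remaining 28 MB)
P10 (115 MB) → memory block 5 (remaining 141 MB)
P11 (232 MB) → memory block 6 (remaining 24 MB)
P12 (99 MB) → memory block 5 (remaining 42 MB)
P13 (161 MB) → memory block 7 (remaining 95 MB)
P14 (249 MB) → memory block 8 (remaining 7 MB)

8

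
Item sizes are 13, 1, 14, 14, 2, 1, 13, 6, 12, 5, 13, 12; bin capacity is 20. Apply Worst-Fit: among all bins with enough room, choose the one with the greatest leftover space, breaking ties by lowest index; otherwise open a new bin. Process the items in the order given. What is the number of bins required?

Put 13 in bin 1; 7 remain.
Put 1 in bin 1; 6 remain.
Put 14 in bin 2; 6 remain.
Put 14 in bin 3; 6 remain.
Put 2 in bin 1; 4 remain.
Put 1 in bin 2; 5 remain.
Put 13 in bin 4; 7 remain.
Put 6 in bin 4; 1 remain.
Put 12 in bin 5; 8 remain.
Put 5 in bin 5; 3 remain.
Put 13 in bin 6; 7 remain.
Put 12 in bin 7; 8 remain.
Final bins: [13,1,2] [14,1] [14] [13,6] [12,5] [13] [12].

7 bins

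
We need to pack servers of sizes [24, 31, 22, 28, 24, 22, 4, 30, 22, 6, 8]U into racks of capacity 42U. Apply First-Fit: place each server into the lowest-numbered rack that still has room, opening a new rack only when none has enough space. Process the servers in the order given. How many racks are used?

rack 1: place 24U, 18U left
rack 2: place 31U, 11U left
rack 3: place 22U, 20U left
rack 4: place 28U, 14U left
rack 5: place 24U, 18U left
rack 6: place 22U, 20U left
rack 1: place 4U, 14U left
rack 7: place 30U, 12U left
rack 8: place 22U, 20U left
rack 1: place 6U, 8U left
rack 1: place 8U, 0U left

8 racks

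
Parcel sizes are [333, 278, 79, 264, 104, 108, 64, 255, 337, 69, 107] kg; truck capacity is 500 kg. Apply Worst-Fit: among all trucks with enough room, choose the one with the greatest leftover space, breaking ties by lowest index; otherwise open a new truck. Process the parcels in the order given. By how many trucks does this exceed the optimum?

Worst-Fit: [333,108] [278,79,64] [264,104] [255,69,107] [337] → 5 trucks.
5 parcels exceed 250 kg (half the capacity), and no two of those can share a truck, so at least 5 trucks are needed.
So 5 is already optimal.

0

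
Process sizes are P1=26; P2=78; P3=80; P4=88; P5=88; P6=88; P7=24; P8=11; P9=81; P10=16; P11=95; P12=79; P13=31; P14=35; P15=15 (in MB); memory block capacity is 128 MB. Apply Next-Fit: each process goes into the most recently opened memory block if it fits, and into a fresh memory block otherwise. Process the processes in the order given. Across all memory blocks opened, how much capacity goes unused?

memory block 1: place P1 (26 MB), 102 MB left
memory block 1: place P2 (78 MB), 24 MB left
memory block 2: place P3 (80 MB), 48 MB left
memory block 3: place P4 (88 MB), 40 MB left
memory block 4: place P5 (88 MB), 40 MB left
memory block 5: place P6 (88 MB), 40 MB left
memory block 5: place P7 (24 MB), 16 MB left
memory block 5: place P8 (11 MB), 5 MB left
memory block 6: place P9 (81 MB), 47 MB left
memory block 6: place P10 (16 MB), 31 MB left
memory block 7: place P11 (95 MB), 33 MB left
memory block 8: place P12 (79 MB), 49 MB left
memory block 8: place P13 (31 MB), 18 MB left
memory block 9: place P14 (35 MB), 93 MB left
memory block 9: place P15 (15 MB), 78 MB left
9 memory blocks × 128 MB = 1152 MB; used 835 MB; unused 317 MB.

317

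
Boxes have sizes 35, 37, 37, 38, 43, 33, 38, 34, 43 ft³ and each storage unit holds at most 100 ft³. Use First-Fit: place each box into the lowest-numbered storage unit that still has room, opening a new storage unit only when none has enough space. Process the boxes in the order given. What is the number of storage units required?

35 ft³ → storage unit 1 (remaining 65 ft³)
37 ft³ → storage unit 1 (remaining 28 ft³)
37 ft³ → storage unit 2 (remaining 63 ft³)
38 ft³ → storage unit 2 (remaining 25 ft³)
43 ft³ → storage unit 3 (remaining 57 ft³)
33 ft³ → storage unit 3 (remaining 24 ft³)
38 ft³ → storage unit 4 (remaining 62 ft³)
34 ft³ → storage unit 4 (remaining 28 ft³)
43 ft³ → storage unit 5 (remaining 57 ft³)
Final storage units: [35,37] [37,38] [43,33] [38,34] [43].

5 storage units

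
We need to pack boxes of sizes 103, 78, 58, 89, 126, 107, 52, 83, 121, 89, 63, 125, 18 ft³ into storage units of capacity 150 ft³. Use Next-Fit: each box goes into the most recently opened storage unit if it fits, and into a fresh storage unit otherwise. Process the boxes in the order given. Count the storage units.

10

Put 103 ft³ in storage unit 1; 47 ft³ remain.
Put 78 ft³ in storage unit 2; 72 ft³ remain.
Put 58 ft³ in storage unit 2; 14 ft³ remain.
Put 89 ft³ in storage unit 3; 61 ft³ remain.
Put 126 ft³ in storage unit 4; 24 ft³ remain.
Put 107 ft³ in storage unit 5; 43 ft³ remain.
Put 52 ft³ in storage unit 6; 98 ft³ remain.
Put 83 ft³ in storage unit 6; 15 ft³ remain.
Put 121 ft³ in storage unit 7; 29 ft³ remain.
Put 89 ft³ in storage unit 8; 61 ft³ remain.
Put 63 ft³ in storage unit 9; 87 ft³ remain.
Put 125 ft³ in storage unit 10; 25 ft³ remain.
Put 18 ft³ in storage unit 10; 7 ft³ remain.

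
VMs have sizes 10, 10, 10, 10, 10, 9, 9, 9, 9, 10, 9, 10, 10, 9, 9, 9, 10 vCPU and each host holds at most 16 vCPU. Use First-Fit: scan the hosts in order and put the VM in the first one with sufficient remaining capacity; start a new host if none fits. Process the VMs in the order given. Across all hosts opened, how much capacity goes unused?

10 vCPU → host 1 (remaining 6 vCPU)
10 vCPU → host 2 (remaining 6 vCPU)
10 vCPU → host 3 (remaining 6 vCPU)
10 vCPU → host 4 (remaining 6 vCPU)
10 vCPU → host 5 (remaining 6 vCPU)
9 vCPU → host 6 (remaining 7 vCPU)
9 vCPU → host 7 (remaining 7 vCPU)
9 vCPU → host 8 (remaining 7 vCPU)
9 vCPU → host 9 (remaining 7 vCPU)
10 vCPU → host 10 (remaining 6 vCPU)
9 vCPU → host 11 (remaining 7 vCPU)
10 vCPU → host 12 (remaining 6 vCPU)
10 vCPU → host 13 (remaining 6 vCPU)
9 vCPU → host 14 (remaining 7 vCPU)
9 vCPU → host 15 (remaining 7 vCPU)
9 vCPU → host 16 (remaining 7 vCPU)
10 vCPU → host 17 (remaining 6 vCPU)
17 hosts × 16 vCPU = 272 vCPU; used 162 vCPU; unused 110 vCPU.

110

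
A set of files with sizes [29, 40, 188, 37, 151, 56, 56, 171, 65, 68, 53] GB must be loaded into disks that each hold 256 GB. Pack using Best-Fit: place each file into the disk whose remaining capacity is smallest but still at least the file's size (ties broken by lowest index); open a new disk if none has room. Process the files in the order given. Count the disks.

4

29 GB → disk 1 (remaining 227 GB)
40 GB → disk 1 (remaining 187 GB)
188 GB → disk 2 (remaining 68 GB)
37 GB → disk 2 (remaining 31 GB)
151 GB → disk 1 (remaining 36 GB)
56 GB → disk 3 (remaining 200 GB)
56 GB → disk 3 (remaining 144 GB)
171 GB → disk 4 (remaining 85 GB)
65 GB → disk 4 (remaining 20 GB)
68 GB → disk 3 (remaining 76 GB)
53 GB → disk 3 (remaining 23 GB)
Final disks: [29,40,151] [188,37] [56,56,68,53] [171,65].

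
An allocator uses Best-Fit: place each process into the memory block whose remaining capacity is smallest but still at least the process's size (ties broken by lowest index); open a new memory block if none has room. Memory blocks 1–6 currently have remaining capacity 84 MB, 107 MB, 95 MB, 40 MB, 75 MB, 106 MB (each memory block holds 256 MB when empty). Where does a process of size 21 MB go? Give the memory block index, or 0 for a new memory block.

4

Memory blocks with room: memory block 1 (84 MB), memory block 2 (107 MB), memory block 3 (95 MB), memory block 4 (40 MB), memory block 5 (75 MB), memory block 6 (106 MB).
Tightest fit is memory block 4 with 40 MB free.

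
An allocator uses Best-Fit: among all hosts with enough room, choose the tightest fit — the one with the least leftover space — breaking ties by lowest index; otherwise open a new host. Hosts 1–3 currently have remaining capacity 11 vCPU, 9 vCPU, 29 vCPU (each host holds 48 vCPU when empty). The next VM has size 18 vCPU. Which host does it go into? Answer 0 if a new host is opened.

Hosts with room: host 3 (29 vCPU).
Tightest fit is host 3 with 29 vCPU free.

3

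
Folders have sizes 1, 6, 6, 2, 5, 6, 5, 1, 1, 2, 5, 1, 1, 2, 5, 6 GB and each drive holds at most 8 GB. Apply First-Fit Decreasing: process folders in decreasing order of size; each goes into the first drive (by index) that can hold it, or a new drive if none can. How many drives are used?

Sorted descending: 6, 6, 6, 6, 5, 5, 5, 5, 2, 2, 2, 1, 1, 1, 1, 1.
6 GB → drive 1 (remaining 2 GB)
6 GB → drive 2 (remaining 2 GB)
6 GB → drive 3 (remaining 2 GB)
6 GB → drive 4 (remaining 2 GB)
5 GB → drive 5 (remaining 3 GB)
5 GB → drive 6 (remaining 3 GB)
5 GB → drive 7 (remaining 3 GB)
5 GB → drive 8 (remaining 3 GB)
2 GB → drive 1 (remaining 0 GB)
2 GB → drive 2 (remaining 0 GB)
2 GB → drive 3 (remaining 0 GB)
1 GB → drive 4 (remaining 1 GB)
1 GB → drive 4 (remaining 0 GB)
1 GB → drive 5 (remaining 2 GB)
1 GB → drive 5 (remaining 1 GB)
1 GB → drive 5 (remaining 0 GB)
Final drives: [6,2] [6,2] [6,2] [6,1,1] [5,1,1,1] [5] [5] [5].

8 drives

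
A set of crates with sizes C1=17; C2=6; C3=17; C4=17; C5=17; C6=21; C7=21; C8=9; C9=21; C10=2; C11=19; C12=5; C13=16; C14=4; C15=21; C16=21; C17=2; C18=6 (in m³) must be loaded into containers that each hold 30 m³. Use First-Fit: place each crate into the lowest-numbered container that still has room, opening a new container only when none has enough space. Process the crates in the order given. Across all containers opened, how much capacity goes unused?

88

Put C1 (17 m³) in container 1; 13 m³ remain.
Put C2 (6 m³) in container 1; 7 m³ remain.
Put C3 (17 m³) in container 2; 13 m³ remain.
Put C4 (17 m³) in container 3; 13 m³ remain.
Put C5 (17 m³) in container 4; 13 m³ remain.
Put C6 (21 m³) in container 5; 9 m³ remain.
Put C7 (21 m³) in container 6; 9 m³ remain.
Put C8 (9 m³) in container 2; 4 m³ remain.
Put C9 (21 m³) in container 7; 9 m³ remain.
Put C10 (2 m³) in container 1; 5 m³ remain.
Put C11 (19 m³) in container 8; 11 m³ remain.
Put C12 (5 m³) in container 1; 0 m³ remain.
Put C13 (16 m³) in container 9; 14 m³ remain.
Put C14 (4 m³) in container 2; 0 m³ remain.
Put C15 (21 m³) in container 10; 9 m³ remain.
Put C16 (21 m³) in container 11; 9 m³ remain.
Put C17 (2 m³) in container 3; 11 m³ remain.
Put C18 (6 m³) in container 3; 5 m³ remain.
11 containers × 30 m³ = 330 m³; used 242 m³; unused 88 m³.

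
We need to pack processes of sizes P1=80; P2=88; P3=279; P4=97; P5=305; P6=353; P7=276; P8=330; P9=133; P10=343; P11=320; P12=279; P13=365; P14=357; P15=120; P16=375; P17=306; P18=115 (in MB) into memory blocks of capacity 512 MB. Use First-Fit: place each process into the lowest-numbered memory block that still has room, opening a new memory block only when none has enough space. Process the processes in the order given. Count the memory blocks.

12

Put P1 (80 MB) in memory block 1; 432 MB remain.
Put P2 (88 MB) in memory block 1; 344 MB remain.
Put P3 (279 MB) in memory block 1; 65 MB remain.
Put P4 (97 MB) in memory block 2; 415 MB remain.
Put P5 (305 MB) in memory block 2; 110 MB remain.
Put P6 (353 MB) in memory block 3; 159 MB remain.
Put P7 (276 MB) in memory block 4; 236 MB remain.
Put P8 (330 MB) in memory block 5; 182 MB remain.
Put P9 (133 MB) in memory block 3; 26 MB remain.
Put P10 (343 MB) in memory block 6; 169 MB remain.
Put P11 (320 MB) in memory block 7; 192 MB remain.
Put P12 (279 MB) in memory block 8; 233 MB remain.
Put P13 (365 MB) in memory block 9; 147 MB remain.
Put P14 (357 MB) in memory block 10; 155 MB remain.
Put P15 (120 MB) in memory block 4; 116 MB remain.
Put P16 (375 MB) in memory block 11; 137 MB remain.
Put P17 (306 MB) in memory block 12; 206 MB remain.
Put P18 (115 MB) in memory block 4; 1 MB remain.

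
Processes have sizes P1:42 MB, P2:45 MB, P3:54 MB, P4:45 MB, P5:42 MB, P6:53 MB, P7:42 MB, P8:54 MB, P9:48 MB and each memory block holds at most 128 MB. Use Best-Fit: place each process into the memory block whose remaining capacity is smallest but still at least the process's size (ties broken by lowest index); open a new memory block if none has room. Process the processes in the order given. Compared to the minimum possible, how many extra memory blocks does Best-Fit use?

Best-Fit: [42,45] [54,45] [42,53] [42,54] [48] → 5 memory blocks.
Total size 425 MB; any packing needs at least ⌈425/128⌉ = 4 memory blocks.
An optimal packing achieves that bound: [54,54] [53,48] [45,45] [42,42,42] → 4 memory blocks.
Excess: 5 − 4 = 1.

1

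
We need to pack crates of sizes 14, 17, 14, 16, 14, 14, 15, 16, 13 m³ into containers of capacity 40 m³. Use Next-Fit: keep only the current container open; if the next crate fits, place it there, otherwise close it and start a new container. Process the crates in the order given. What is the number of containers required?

14 m³ → container 1 (remaining 26 m³)
17 m³ → container 1 (remaining 9 m³)
14 m³ → container 2 (remaining 26 m³)
16 m³ → container 2 (remaining 10 m³)
14 m³ → container 3 (remaining 26 m³)
14 m³ → container 3 (remaining 12 m³)
15 m³ → container 4 (remaining 25 m³)
16 m³ → container 4 (remaining 9 m³)
13 m³ → container 5 (remaining 27 m³)

5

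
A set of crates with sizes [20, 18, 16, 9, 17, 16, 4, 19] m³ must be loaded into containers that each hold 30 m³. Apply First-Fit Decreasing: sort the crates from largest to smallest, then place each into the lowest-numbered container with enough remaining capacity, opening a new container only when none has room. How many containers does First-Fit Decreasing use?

Sorted descending: 20, 19, 18, 17, 16, 16, 9, 4.
container 1: place 20 m³, 10 m³ left
container 2: place 19 m³, 11 m³ left
container 3: place 18 m³, 12 m³ left
container 4: place 17 m³, 13 m³ left
container 5: place 16 m³, 14 m³ left
container 6: place 16 m³, 14 m³ left
container 1: place 9 m³, 1 m³ left
container 2: place 4 m³, 7 m³ left
Final containers: [20,9] [19,4] [18] [17] [16] [16].

6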